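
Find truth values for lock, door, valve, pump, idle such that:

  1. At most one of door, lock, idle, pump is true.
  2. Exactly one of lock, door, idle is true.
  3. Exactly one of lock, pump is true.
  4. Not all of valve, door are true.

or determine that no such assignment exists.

lock=T; door=F; valve=T; pump=F; idle=F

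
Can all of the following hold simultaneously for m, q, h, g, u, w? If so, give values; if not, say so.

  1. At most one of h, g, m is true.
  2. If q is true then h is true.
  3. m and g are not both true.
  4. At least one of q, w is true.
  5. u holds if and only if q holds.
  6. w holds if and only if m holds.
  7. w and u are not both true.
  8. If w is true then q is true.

m=F; q=T; h=T; g=F; u=T; w=F

  (1) {h, g, m}: 1 true — at most one ✓
  (2) q=T ⇒ h: T ✓
  (3) m=F, g=F — not both ✓
  (4) {q, w}: 1 true — at least one ✓
  (5) u=T, q=T — same ✓
  (6) w=F, m=F — same ✓
  (7) w=F, u=T — not both ✓
  (8) w=F ⇒ q: vacuous ✓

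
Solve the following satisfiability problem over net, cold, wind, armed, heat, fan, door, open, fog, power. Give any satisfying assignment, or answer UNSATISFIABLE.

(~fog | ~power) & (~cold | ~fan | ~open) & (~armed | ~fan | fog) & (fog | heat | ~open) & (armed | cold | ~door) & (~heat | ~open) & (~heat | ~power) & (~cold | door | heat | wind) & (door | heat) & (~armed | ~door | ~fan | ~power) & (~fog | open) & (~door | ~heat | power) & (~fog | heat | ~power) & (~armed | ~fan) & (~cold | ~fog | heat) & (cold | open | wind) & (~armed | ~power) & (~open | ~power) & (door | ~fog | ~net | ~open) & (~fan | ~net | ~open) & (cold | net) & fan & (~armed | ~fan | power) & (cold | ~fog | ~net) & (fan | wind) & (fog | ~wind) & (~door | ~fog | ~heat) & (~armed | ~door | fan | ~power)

net: True, cold: True, wind: False, armed: False, heat: False, fan: True, door: True, open: False, fog: False, power: False

Unit clause (fan) forces fan = True.
In (~armed | ~fan) only ~armed is left, so armed = False.
Set net = True.
  then (~fan | ~net | ~open) forces open = False.
  then (~fog | open) forces fog = False.
  then (fog | ~wind) forces wind = False.
  then (cold | open | wind) forces cold = True.
Set heat = False.
  then (~cold | door | heat | wind) forces door = True.
Set power = False.
All clauses satisfied.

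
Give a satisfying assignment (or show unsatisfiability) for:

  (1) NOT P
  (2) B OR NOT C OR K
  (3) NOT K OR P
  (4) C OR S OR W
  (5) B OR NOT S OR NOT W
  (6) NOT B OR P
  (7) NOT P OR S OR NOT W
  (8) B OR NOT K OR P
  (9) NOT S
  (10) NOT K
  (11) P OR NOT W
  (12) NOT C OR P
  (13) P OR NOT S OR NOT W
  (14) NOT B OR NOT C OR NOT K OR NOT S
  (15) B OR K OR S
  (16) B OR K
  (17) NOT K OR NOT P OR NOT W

Case K = True:
  Clause (NOT K) is falsified — contradiction.
Case K = False:
  (NOT P) forces P = False.
  (NOT B OR P) forces B = False.
  Clause (B OR K) is falsified — contradiction.
Both cases fail, so the formula is unsatisfiable.

No satisfying assignment exists.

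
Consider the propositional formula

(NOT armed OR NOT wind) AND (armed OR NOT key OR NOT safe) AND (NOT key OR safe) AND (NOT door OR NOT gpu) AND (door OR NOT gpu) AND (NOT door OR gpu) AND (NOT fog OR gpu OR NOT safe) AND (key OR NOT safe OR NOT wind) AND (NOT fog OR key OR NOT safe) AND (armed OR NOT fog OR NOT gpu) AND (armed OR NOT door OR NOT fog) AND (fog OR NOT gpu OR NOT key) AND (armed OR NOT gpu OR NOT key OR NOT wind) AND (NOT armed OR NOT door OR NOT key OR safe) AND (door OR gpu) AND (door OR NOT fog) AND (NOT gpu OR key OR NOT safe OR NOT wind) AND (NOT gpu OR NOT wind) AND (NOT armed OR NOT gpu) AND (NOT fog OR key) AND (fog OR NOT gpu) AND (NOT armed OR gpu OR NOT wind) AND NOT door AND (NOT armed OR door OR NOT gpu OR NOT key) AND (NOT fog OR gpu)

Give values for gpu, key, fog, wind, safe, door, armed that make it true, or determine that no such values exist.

Case door = True:
  Clause (NOT door) is falsified — contradiction.
Case door = False:
  (door OR NOT gpu) forces gpu = False.
  Clause (door OR gpu) is falsified — contradiction.
Both cases fail, so the formula is unsatisfiable.

No satisfying assignment exists.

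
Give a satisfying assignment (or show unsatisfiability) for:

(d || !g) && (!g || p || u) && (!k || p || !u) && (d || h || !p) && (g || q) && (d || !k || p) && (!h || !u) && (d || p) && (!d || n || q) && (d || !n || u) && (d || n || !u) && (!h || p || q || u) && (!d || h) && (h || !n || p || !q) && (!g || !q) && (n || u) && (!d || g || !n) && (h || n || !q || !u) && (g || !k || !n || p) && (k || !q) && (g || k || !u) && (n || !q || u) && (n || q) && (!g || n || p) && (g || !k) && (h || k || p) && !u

Unit clause (!u) forces u = False.
In (n || u) only n is left, so n = True.
In (d || !n || u) only d is left, so d = True.
In (!d || h) only h is left, so h = True.
In (!d || g || !n) only g is left, so g = True.
In (!g || p || u) only p is left, so p = True.
In (!g || !q) only !q is left, so q = False.
Set k = False.
All clauses satisfied.

n: True; u: False; d: True; q: False; k: False; h: True; p: True; g: True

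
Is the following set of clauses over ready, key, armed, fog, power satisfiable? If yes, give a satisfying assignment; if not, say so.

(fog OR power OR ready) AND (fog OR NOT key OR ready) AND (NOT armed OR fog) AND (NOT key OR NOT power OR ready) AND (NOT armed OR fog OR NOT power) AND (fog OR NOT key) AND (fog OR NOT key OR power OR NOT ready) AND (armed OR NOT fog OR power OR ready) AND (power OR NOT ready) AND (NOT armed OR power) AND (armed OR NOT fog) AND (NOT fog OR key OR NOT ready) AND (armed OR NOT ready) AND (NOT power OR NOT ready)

ready = False, key = False, armed = False, fog = False, power = True

Try ready = True:
  (power OR NOT ready) forces power = True.
  clause (NOT power OR NOT ready) is falsified — backtrack.
So ready = False.
Set key = False.
Set armed = False.
  then (armed OR NOT fog) forces fog = False.
  then (fog OR power OR ready) forces power = True.
All clauses satisfied.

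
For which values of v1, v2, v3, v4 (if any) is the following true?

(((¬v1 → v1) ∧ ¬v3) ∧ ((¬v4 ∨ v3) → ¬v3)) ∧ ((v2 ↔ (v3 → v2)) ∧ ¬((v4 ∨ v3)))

v1=T; v2=T; v3=F; v4=F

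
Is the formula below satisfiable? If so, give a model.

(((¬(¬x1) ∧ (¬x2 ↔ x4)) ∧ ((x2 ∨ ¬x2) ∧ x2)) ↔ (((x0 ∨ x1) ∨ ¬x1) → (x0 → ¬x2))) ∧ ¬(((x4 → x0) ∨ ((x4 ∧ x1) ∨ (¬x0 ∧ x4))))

The conjunct ¬(((x4 → x0) ∨ ((x4 ∧ x1) ∨ (¬x0 ∧ x4)))) is unsatisfiable on its own:
  x0=F, x1=F, x4=F: evaluates to False.
  x0=F, x1=F, x4=T: evaluates to False.
  x0=F, x1=T, x4=F: evaluates to False.
  x0=F, x1=T, x4=T: evaluates to False.
  x0=T, x1=F, x4=F: evaluates to False.
  x0=T, x1=F, x4=T: evaluates to False.
  x0=T, x1=T, x4=F: evaluates to False.
  x0=T, x1=T, x4=T: evaluates to False.
So the whole conjunction is unsatisfiable.

Unsatisfiable — no assignment works.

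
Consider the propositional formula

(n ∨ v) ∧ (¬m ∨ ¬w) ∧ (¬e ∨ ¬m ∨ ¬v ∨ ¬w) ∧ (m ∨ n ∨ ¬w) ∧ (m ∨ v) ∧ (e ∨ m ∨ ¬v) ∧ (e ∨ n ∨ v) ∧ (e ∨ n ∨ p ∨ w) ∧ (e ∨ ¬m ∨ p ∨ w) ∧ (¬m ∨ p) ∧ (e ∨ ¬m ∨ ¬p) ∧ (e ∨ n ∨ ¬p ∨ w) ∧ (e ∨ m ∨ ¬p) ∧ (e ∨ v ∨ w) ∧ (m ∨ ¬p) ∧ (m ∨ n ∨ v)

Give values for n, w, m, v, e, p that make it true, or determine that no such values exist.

n = True, w = False, m = True, v = True, e = True, p = True

Set n = True.
Set w = False.
Set m = True.
  then (¬m ∨ p) forces p = True.
  then (e ∨ ¬m ∨ ¬p) forces e = True.
Set v = True.
All clauses satisfied.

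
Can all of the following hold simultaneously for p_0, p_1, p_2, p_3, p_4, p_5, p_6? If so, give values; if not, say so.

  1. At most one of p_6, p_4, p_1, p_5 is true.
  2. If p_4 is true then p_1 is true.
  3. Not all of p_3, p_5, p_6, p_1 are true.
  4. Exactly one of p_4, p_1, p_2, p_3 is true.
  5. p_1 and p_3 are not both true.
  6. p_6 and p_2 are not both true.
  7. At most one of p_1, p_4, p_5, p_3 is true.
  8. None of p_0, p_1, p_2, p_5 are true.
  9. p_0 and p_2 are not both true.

p_0 = False, p_1 = False, p_2 = False, p_3 = True, p_4 = False, p_5 = False, p_6 = False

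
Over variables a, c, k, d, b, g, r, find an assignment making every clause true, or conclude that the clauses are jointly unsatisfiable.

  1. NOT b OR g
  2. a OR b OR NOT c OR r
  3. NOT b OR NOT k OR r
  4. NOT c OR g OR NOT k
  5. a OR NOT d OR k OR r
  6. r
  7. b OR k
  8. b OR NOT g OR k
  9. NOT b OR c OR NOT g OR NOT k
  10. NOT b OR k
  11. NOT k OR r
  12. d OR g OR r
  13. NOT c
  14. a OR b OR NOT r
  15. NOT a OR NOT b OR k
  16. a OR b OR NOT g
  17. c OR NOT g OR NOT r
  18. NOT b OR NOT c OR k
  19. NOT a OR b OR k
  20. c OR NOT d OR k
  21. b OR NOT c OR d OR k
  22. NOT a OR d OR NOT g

Unit clause (r) forces r = True.
Unit clause (NOT c) forces c = False.
In (c OR NOT g OR NOT r) only NOT g is left, so g = False.
In (NOT b OR g) only NOT b is left, so b = False.
In (b OR k) only k is left, so k = True.
In (a OR b OR NOT r) only a is left, so a = True.
Set d = True.
All clauses satisfied.

a = True; c = False; k = True; d = True; b = False; g = False; r = True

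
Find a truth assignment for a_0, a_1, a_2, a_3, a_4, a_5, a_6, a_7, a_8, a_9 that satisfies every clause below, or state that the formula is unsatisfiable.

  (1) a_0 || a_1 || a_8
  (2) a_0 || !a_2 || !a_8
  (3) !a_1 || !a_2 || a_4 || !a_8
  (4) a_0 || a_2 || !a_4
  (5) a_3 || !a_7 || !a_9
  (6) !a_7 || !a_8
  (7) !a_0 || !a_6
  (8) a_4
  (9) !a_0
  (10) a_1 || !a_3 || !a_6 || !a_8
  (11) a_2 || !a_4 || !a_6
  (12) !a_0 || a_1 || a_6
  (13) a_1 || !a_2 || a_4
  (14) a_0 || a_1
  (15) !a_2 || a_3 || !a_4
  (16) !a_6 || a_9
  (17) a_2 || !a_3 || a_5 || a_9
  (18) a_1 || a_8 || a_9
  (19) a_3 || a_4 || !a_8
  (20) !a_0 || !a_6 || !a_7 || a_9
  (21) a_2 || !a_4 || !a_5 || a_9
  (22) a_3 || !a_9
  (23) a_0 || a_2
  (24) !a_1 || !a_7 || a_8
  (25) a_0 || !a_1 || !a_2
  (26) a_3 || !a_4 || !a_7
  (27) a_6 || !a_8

No satisfying assignment exists.

Case a_0 = True:
  Clause (!a_0) is falsified — contradiction.
Case a_0 = False:
  (a_4) forces a_4 = True.
  (a_0 || a_2 || !a_4) forces a_2 = True.
  (a_0 || !a_2 || !a_8) forces a_8 = False.
  (a_0 || a_1 || a_8) forces a_1 = True.
  Clause (a_0 || !a_1 || !a_2) is falsified — contradiction.
Both cases fail, so the formula is unsatisfiable.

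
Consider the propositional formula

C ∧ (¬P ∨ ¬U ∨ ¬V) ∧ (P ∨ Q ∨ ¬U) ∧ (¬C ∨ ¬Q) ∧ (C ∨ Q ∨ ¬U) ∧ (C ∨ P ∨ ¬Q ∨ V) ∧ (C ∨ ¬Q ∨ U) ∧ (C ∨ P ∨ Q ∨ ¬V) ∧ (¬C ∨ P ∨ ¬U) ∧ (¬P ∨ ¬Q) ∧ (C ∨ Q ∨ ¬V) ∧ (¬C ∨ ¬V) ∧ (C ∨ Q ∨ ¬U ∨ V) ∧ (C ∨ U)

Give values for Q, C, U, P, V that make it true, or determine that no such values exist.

Q: False; C: True; U: True; P: True; V: False

Unit clause (C) forces C = True.
In (¬C ∨ ¬Q) only ¬Q is left, so Q = False.
In (¬C ∨ ¬V) only ¬V is left, so V = False.
Set U = True.
  then (P ∨ Q ∨ ¬U) forces P = True.
All clauses satisfied.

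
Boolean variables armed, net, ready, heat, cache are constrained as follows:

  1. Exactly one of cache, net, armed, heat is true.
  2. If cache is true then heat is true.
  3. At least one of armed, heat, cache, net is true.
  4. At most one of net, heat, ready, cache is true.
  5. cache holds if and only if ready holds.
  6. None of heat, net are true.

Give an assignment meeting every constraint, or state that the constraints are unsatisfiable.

armed = True; net = False; ready = False; heat = False; cache = False

  (1) {cache, net, armed, heat}: 1 true — exactly one ✓
  (2) cache=F ⇒ heat: vacuous ✓
  (3) {armed, heat, cache, net}: 1 true — at least one ✓
  (4) {net, heat, ready, cache}: 0 true — at most one ✓
  (5) cache=F, ready=F — same ✓
  (6) {heat, net}: 0 true — none ✓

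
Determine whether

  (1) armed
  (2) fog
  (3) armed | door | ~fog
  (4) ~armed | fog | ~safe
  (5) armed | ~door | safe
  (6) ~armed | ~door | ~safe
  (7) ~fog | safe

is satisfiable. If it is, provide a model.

Unit clause (armed) forces armed = True.
Unit clause (fog) forces fog = True.
In (~fog | safe) only safe is left, so safe = True.
In (~armed | ~door | ~safe) only ~door is left, so door = False.
Check each clause:
  (armed): armed holds.
  (fog): fog holds.
  (armed | door | ~fog): armed holds.
  (~armed | fog | ~safe): fog holds.
  (armed | ~door | safe): armed holds.
  (~armed | ~door | ~safe): ~door holds.
  (~fog | safe): safe holds.
All clauses satisfied.

fog = True, armed = True, safe = True, door = False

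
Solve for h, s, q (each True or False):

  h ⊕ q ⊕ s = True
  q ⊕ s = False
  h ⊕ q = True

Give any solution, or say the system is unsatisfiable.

h=T, s=F, q=F

h ⊕ q ⊕ s = T ⊕ F ⊕ F = True ✓
q ⊕ s = F ⊕ F = False ✓
h ⊕ q = T ⊕ F = True ✓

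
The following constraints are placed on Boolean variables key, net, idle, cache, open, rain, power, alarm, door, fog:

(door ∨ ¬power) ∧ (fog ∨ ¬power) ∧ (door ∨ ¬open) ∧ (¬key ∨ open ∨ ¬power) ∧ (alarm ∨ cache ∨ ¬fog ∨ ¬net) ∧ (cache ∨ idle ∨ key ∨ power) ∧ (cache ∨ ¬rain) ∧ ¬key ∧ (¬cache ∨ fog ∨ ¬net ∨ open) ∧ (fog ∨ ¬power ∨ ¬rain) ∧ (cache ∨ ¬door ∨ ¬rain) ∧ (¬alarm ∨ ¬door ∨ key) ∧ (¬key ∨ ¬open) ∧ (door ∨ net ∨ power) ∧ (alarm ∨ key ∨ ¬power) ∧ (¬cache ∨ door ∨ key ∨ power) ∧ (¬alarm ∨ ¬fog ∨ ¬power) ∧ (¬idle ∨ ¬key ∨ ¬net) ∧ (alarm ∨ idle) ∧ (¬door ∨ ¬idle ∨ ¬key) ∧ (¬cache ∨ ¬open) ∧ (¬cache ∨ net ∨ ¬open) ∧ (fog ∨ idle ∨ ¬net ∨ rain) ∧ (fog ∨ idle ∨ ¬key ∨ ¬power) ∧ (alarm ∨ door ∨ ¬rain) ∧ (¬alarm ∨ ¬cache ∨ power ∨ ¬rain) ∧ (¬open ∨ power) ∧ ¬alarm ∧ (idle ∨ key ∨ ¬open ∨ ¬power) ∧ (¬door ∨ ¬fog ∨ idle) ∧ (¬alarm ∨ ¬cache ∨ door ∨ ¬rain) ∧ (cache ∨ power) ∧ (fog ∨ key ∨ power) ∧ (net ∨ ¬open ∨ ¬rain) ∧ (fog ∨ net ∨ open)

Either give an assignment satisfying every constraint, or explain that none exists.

key = False, net = False, idle = True, cache = True, open = False, rain = True, power = False, alarm = False, door = True, fog = True

Unit clause (¬key) forces key = False.
Unit clause (¬alarm) forces alarm = False.
In (alarm ∨ key ∨ ¬power) only ¬power is left, so power = False.
In (alarm ∨ idle) only idle is left, so idle = True.
In (¬open ∨ power) only ¬open is left, so open = False.
In (cache ∨ power) only cache is left, so cache = True.
In (fog ∨ key ∨ power) only fog is left, so fog = True.
In (¬cache ∨ door ∨ key ∨ power) only door is left, so door = True.
Set net = False.
Set rain = True.
All clauses satisfied.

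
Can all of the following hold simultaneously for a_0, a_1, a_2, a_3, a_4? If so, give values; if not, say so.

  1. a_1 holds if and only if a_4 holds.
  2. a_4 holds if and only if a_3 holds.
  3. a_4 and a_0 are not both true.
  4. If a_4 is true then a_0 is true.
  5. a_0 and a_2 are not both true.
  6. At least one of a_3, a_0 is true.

a_0 = True, a_1 = False, a_2 = False, a_3 = False, a_4 = False

  (1) a_1=F, a_4=F — same ✓
  (2) a_4=F, a_3=F — same ✓
  (3) a_4=F, a_0=T — not both ✓
  (4) a_4=F ⇒ a_0: vacuous ✓
  (5) a_0=T, a_2=F — not both ✓
  (6) {a_3, a_0}: 1 true — at least one ✓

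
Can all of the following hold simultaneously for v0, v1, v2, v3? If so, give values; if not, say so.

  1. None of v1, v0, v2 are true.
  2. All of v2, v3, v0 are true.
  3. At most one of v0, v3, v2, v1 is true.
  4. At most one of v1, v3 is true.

Case v0 = True:
  Constraint (1) is violated (v0=T) — contradiction.
Case v0 = False:
  Constraint (2) is violated (v0=F) — contradiction.
Both cases fail — unsatisfiable.

Unsatisfiable — no assignment works.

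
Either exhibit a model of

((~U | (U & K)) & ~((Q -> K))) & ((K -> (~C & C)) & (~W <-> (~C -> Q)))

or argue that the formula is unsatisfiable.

K=F, U=F, Q=T, W=F, C=F

  (~U | (U & K)) & ~((Q -> K)) = True
    ~U | (U & K) = True
      ~U = True
      U & K = False
    ~((Q -> K)) = True
      Q -> K = False
  (K -> (~C & C)) & (~W <-> (~C -> Q)) = True
    K -> (~C & C) = True
      ~C & C = False
        ~C = True
    ~W <-> (~C -> Q) = True
      ~W = True
      ~C -> Q = True
        ~C = True
Both conjuncts True, so the formula holds.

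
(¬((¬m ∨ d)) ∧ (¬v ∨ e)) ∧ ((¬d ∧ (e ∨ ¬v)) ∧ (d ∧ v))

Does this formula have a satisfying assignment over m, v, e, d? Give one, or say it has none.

UNSATISFIABLE

Case d = True: the conjunct ¬((¬m ∨ d)) becomes ¬((¬m ∨ True)) = False.
Case d = False: the conjunct d is False.
Both cases fail — unsatisfiable.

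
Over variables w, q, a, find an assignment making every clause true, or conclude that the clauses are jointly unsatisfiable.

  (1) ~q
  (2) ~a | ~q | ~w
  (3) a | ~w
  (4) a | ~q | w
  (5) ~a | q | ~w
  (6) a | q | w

Unit clause (~q) forces q = False.
Try w = True:
  (a | ~w) forces a = True.
  clause (~a | q | ~w) is falsified — backtrack.
So w = False.
  then (a | q | w) forces a = True.
Check each clause:
  (~q): ~q holds.
  (~a | ~q | ~w): ~q holds.
  (a | ~w): a holds.
  (a | ~q | w): a holds.
  (~a | q | ~w): ~w holds.
  (a | q | w): a holds.
All clauses satisfied.

w = False, q = False, a = True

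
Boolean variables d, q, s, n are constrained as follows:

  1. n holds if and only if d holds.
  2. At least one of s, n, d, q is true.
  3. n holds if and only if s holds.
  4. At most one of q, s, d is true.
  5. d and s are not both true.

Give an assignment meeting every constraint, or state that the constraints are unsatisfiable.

d=F, q=T, s=F, n=F

  (1) n=F, d=F — same ✓
  (2) {s, n, d, q}: 1 true — at least one ✓
  (3) n=F, s=F — same ✓
  (4) {q, s, d}: 1 true — at most one ✓
  (5) d=F, s=F — not both ✓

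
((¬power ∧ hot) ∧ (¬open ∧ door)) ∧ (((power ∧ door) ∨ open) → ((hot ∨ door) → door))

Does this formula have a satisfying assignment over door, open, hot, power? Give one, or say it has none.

door = True; open = False; hot = True; power = False

  (¬power ∧ hot) ∧ (¬open ∧ door) = True
    ¬power ∧ hot = True
      ¬power = True
    ¬open ∧ door = True
      ¬open = True
  ((power ∧ door) ∨ open) → ((hot ∨ door) → door) = True
    (power ∧ door) ∨ open = False
      power ∧ door = False
    (hot ∨ door) → door = True
      hot ∨ door = True
Both conjuncts True, so the formula holds.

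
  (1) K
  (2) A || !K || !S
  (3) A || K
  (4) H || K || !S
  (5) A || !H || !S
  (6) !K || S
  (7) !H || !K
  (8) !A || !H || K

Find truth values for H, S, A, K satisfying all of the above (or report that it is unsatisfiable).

Unit clause (K) forces K = True.
In (!K || S) only S is left, so S = True.
In (!H || !K) only !H is left, so H = False.
In (A || !K || !S) only A is left, so A = True.
All clauses satisfied.

H = False, S = True, A = True, K = True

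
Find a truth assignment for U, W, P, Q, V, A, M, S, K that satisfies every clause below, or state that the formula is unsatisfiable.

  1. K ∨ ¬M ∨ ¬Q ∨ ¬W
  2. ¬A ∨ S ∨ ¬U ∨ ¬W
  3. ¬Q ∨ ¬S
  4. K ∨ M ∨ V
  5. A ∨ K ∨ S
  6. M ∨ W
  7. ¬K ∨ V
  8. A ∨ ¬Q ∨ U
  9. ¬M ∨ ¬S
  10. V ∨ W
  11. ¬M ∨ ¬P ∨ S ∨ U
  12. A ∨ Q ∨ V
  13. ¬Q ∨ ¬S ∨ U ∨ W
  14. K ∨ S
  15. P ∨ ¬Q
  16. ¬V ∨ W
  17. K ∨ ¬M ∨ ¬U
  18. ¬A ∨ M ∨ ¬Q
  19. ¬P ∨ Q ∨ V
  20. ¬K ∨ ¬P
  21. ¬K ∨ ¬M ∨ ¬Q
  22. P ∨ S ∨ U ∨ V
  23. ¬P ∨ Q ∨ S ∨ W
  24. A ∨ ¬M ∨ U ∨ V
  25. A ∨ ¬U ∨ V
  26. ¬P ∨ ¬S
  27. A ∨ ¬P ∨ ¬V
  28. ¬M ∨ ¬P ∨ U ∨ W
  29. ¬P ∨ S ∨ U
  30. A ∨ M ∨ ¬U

Set U = True.
Try W = False:
  (M ∨ W) forces M = True.
  (¬M ∨ ¬S) forces S = False.
  (V ∨ W) forces V = True.
  clause (¬V ∨ W) is falsified — backtrack.
So W = True.
Set P = False.
  then (P ∨ ¬Q) forces Q = False.
Set V = True.
Set A = False.
  then (A ∨ M ∨ ¬U) forces M = True.
  then (¬M ∨ ¬S) forces S = False.
  then (K ∨ S) forces K = True.
All clauses satisfied.

U = True, W = True, P = False, Q = False, V = True, A = False, M = True, S = False, K = True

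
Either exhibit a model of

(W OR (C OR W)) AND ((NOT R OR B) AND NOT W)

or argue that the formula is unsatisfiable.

B = False, W = False, C = True, R = False

  W OR (C OR W) = True
    C OR W = True
  (NOT R OR B) AND NOT W = True
    NOT R OR B = True
      NOT R = True
    NOT W = True
Both conjuncts True, so the formula holds.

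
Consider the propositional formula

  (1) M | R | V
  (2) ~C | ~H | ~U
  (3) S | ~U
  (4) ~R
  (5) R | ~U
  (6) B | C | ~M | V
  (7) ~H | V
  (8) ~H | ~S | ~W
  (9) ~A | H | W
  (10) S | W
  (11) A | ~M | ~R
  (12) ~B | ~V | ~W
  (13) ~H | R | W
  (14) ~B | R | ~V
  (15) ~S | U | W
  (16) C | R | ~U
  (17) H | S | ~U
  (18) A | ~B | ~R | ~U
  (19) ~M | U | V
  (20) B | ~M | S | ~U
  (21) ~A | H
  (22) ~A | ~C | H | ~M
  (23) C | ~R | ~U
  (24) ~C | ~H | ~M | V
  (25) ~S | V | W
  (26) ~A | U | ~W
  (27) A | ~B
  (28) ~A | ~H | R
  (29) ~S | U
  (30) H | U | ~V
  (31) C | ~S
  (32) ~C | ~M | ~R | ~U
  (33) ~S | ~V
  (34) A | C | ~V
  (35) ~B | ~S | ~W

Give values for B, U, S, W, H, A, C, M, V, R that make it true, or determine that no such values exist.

B=F, U=F, S=F, W=T, H=T, A=F, C=T, M=T, V=T, R=F

Unit clause (~R) forces R = False.
In (R | ~U) only ~U is left, so U = False.
In (~S | U) only ~S is left, so S = False.
In (S | W) only W is left, so W = True.
In (~A | U | ~W) only ~A is left, so A = False.
In (A | ~B) only ~B is left, so B = False.
Try H = False:
  (H | U | ~V) forces V = False.
  (M | R | V) forces M = True.
  clause (~M | U | V) is falsified — backtrack.
So H = True.
  then (~H | V) forces V = True.
  then (A | C | ~V) forces C = True.
Set M = True.
All clauses satisfied.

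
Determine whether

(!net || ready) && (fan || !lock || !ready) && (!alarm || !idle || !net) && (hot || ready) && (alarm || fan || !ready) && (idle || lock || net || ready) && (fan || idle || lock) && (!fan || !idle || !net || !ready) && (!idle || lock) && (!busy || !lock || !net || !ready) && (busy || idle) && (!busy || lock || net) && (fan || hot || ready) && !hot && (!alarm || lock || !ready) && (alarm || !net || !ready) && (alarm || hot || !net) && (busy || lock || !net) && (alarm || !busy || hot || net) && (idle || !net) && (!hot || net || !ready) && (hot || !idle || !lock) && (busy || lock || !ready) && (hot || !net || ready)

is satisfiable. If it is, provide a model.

fan = True, net = False, idle = False, ready = True, hot = False, busy = True, alarm = True, lock = True

Unit clause (!hot) forces hot = False.
In (hot || ready) only ready is left, so ready = True.
Try fan = False:
  (fan || !lock || !ready) forces lock = False.
  (alarm || fan || !ready) forces alarm = True.
  clause (!alarm || lock || !ready) is falsified — backtrack.
So fan = True.
Try net = True:
  (!fan || !idle || !net || !ready) forces idle = False.
  clause (idle || !net) is falsified — backtrack.
So net = False.
Try idle = True:
  (!idle || lock) forces lock = True.
  clause (hot || !idle || !lock) is falsified — backtrack.
So idle = False.
  then (busy || idle) forces busy = True.
  then (!busy || lock || net) forces lock = True.
  then (alarm || !busy || hot || net) forces alarm = True.
All clauses satisfied.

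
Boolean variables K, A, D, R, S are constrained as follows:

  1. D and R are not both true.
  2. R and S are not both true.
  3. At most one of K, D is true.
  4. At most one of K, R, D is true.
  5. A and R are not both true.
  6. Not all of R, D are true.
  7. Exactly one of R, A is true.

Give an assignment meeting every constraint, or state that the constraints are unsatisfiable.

K: False, A: True, D: False, R: False, S: False

  (1) D=F, R=F — not both ✓
  (2) R=F, S=F — not both ✓
  (3) {K, D}: 0 true — at most one ✓
  (4) {K, R, D}: 0 true — at most one ✓
  (5) A=T, R=F — not both ✓
  (6) {R, D}: 0/2 true — not all ✓
  (7) {R, A}: 1 true — exactly one ✓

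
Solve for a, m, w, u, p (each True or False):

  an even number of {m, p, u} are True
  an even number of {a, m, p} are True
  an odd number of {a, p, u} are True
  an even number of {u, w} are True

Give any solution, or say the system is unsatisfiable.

a=T, m=F, w=T, u=T, p=T

{m, p, u}: 2 true → even ✓
{a, m, p}: 2 true → even ✓
{a, p, u}: 3 true → odd ✓
{u, w}: 2 true → even ✓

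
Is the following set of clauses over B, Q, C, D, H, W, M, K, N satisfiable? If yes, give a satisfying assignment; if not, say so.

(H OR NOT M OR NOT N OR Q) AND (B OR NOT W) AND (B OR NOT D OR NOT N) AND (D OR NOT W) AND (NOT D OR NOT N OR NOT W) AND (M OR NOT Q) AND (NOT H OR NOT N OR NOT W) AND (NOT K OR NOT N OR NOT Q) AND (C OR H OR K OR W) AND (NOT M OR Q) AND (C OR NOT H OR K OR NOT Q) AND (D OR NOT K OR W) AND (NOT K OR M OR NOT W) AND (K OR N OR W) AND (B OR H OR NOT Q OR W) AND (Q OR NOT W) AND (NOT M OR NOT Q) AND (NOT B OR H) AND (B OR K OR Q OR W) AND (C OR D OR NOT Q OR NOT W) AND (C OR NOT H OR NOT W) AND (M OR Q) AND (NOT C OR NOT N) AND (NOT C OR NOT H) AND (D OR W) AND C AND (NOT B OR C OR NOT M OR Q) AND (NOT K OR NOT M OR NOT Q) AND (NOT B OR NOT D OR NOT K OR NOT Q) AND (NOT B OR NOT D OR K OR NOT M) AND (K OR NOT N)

Unsatisfiable — no assignment works.

Case Q = True:
  (M OR NOT Q) forces M = True.
  Clause (NOT M OR NOT Q) is falsified — contradiction.
Case Q = False:
  (NOT M OR Q) forces M = False.
  Clause (M OR Q) is falsified — contradiction.
Both cases fail, so the formula is unsatisfiable.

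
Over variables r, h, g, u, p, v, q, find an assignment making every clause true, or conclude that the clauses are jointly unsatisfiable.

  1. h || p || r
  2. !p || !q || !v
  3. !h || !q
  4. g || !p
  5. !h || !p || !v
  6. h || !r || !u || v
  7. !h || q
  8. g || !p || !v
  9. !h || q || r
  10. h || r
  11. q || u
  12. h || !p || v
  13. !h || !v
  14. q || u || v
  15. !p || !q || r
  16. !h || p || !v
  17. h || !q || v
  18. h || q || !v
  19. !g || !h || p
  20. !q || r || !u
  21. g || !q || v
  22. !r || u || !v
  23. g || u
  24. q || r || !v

Try r = False:
  (h || r) forces h = True.
  (!h || !q) forces q = False.
  clause (!h || q) is falsified — backtrack.
So r = True.
Try h = True:
  (!h || !q) forces q = False.
  clause (!h || q) is falsified — backtrack.
So h = False.
Set g = True.
Try u = False:
  (q || u) forces q = True.
  (h || !q || v) forces v = True.
  clause (!r || u || !v) is falsified — backtrack.
So u = True.
  then (h || !r || !u || v) forces v = True.
  then (h || q || !v) forces q = True.
  then (!p || !q || !v) forces p = False.
All clauses satisfied.

r=T, h=F, g=T, u=T, p=F, v=T, q=T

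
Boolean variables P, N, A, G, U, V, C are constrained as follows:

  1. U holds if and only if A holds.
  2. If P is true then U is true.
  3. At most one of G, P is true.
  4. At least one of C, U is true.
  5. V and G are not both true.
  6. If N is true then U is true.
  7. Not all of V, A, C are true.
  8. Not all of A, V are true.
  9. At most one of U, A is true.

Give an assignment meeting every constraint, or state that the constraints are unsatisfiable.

P=F; N=F; A=F; G=F; U=F; V=F; C=T

  (1) U=F, A=F — same ✓
  (2) P=F ⇒ U: vacuous ✓
  (3) {G, P}: 0 true — at most one ✓
  (4) {C, U}: 1 true — at least one ✓
  (5) V=F, G=F — not both ✓
  (6) N=F ⇒ U: vacuous ✓
  (7) {V, A, C}: 1/3 true — not all ✓
  (8) {A, V}: 0/2 true — not all ✓
  (9) {U, A}: 0 true — at most one ✓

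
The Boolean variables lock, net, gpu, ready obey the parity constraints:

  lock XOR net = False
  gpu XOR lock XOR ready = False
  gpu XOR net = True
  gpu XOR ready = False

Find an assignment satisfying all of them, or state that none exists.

lock = False, net = False, gpu = True, ready = True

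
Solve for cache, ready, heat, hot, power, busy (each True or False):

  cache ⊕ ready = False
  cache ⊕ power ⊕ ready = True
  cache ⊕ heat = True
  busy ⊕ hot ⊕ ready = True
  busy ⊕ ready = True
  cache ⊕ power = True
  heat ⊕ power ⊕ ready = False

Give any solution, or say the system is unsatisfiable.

cache: False; ready: False; heat: True; hot: False; power: True; busy: True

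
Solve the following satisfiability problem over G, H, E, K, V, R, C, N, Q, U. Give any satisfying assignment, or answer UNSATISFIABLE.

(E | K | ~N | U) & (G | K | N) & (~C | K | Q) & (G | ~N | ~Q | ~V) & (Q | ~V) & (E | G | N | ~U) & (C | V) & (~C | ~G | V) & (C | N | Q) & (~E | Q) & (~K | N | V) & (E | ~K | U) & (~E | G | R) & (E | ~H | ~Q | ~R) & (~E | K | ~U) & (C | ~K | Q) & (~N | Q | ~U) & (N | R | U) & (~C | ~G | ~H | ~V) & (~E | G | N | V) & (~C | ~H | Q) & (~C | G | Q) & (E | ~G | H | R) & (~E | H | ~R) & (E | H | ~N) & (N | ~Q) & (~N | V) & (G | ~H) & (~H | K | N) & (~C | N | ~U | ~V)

G = True; H = True; E = True; K = True; V = True; R = True; C = False; N = True; Q = True; U = True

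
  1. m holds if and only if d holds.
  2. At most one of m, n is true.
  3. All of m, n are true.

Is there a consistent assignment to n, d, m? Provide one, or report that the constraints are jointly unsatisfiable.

No satisfying assignment exists.

Case n = True:
  (2) with n=T forces m = False.
  Constraint (3) is violated (m=F) — contradiction.
Case n = False:
  Constraint (3) is violated (n=F) — contradiction.
Both cases fail — unsatisfiable.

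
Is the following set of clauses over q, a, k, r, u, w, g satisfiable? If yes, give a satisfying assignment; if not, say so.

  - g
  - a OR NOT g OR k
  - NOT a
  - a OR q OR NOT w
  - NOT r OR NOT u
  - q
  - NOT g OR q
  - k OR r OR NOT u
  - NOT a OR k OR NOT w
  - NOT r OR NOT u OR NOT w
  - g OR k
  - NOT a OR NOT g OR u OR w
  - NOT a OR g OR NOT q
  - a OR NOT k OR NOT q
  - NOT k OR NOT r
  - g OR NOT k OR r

The formula is unsatisfiable.

Case q = True:
  (g) forces g = True.
  (NOT a) forces a = False.
  (a OR NOT g OR k) forces k = True.
  Clause (a OR NOT k OR NOT q) is falsified — contradiction.
Case q = False:
  Clause (q) is falsified — contradiction.
Both cases fail, so the formula is unsatisfiable.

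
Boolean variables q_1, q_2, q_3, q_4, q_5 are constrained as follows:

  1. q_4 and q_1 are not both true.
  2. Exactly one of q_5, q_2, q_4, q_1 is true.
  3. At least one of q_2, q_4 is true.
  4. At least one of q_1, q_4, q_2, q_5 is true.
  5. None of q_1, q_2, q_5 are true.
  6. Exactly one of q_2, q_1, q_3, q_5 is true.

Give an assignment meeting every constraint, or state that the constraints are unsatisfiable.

q_1: False; q_2: False; q_3: True; q_4: True; q_5: False

  (1) q_4=T, q_1=F — not both ✓
  (2) {q_5, q_2, q_4, q_1}: 1 true — exactly one ✓
  (3) {q_2, q_4}: 1 true — at least one ✓
  (4) {q_1, q_4, q_2, q_5}: 1 true — at least one ✓
  (5) {q_1, q_2, q_5}: 0 true — none ✓
  (6) {q_2, q_1, q_3, q_5}: 1 true — exactly one ✓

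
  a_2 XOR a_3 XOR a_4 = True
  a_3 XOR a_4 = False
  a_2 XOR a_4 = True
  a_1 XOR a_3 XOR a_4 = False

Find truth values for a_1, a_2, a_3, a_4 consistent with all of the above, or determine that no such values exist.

a_1 = False, a_2 = True, a_3 = False, a_4 = False

a_2 XOR a_3 XOR a_4 = T XOR F XOR F = True ✓
a_3 XOR a_4 = F XOR F = False ✓
a_2 XOR a_4 = T XOR F = True ✓
a_1 XOR a_3 XOR a_4 = F XOR F XOR F = False ✓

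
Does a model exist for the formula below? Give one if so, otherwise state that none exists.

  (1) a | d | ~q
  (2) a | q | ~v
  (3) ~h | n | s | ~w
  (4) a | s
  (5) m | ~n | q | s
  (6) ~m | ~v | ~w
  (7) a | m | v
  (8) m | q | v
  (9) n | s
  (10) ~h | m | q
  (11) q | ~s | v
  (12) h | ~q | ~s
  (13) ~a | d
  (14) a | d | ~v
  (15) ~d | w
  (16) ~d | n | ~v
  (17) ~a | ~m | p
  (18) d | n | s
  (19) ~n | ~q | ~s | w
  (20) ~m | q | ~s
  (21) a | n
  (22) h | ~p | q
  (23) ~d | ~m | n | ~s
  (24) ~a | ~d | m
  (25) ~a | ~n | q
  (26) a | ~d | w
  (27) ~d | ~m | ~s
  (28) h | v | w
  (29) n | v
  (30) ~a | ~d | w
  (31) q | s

s = False, a = True, n = True, h = True, m = True, v = False, q = True, p = True, d = True, w = True

Set s = False.
  then (a | s) forces a = True.
  then (n | s) forces n = True.
  then (~a | d) forces d = True.
  then (~d | w) forces w = True.
  then (~a | ~d | m) forces m = True.
  then (~a | ~n | q) forces q = True.
  then (~m | ~v | ~w) forces v = False.
  then (~a | ~m | p) forces p = True.
Set h = True.
All clauses satisfied.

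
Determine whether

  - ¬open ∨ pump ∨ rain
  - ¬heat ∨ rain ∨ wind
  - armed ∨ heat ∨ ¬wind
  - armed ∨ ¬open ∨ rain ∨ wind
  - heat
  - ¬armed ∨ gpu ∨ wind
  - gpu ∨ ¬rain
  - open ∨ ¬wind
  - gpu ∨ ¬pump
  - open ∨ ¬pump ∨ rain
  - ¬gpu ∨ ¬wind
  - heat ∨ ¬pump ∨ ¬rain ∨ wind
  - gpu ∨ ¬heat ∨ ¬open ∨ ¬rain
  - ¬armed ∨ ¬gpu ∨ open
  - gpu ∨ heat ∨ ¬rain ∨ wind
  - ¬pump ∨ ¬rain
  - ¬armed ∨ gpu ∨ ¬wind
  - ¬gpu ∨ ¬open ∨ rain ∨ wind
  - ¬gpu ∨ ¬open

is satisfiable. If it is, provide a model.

wind=F; gpu=T; open=F; heat=T; rain=T; pump=F; armed=F

Unit clause (heat) forces heat = True.
Try wind = True:
  (open ∨ ¬wind) forces open = True.
  (¬gpu ∨ ¬wind) forces gpu = False.
  (gpu ∨ ¬rain) forces rain = False.
  (¬open ∨ pump ∨ rain) forces pump = True.
  clause (gpu ∨ ¬pump) is falsified — backtrack.
So wind = False.
  then (¬heat ∨ rain ∨ wind) forces rain = True.
  then (gpu ∨ ¬rain) forces gpu = True.
  then (¬pump ∨ ¬rain) forces pump = False.
  then (¬gpu ∨ ¬open) forces open = False.
  then (¬armed ∨ ¬gpu ∨ open) forces armed = False.
All clauses satisfied.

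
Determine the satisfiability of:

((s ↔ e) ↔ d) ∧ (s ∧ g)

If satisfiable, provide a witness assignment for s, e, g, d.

s = True, e = True, g = True, d = True

  (s ↔ e) ↔ d = True
    s ↔ e = True
  s ∧ g = True
Both conjuncts True, so the formula holds.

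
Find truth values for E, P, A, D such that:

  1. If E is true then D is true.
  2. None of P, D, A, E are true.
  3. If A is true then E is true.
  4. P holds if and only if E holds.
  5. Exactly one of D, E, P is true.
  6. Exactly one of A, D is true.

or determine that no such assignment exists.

Unsatisfiable

Case E = True:
  Constraint (2) is violated (E=T) — contradiction.
Case E = False:
  (2) forces P = False.
  (2) forces D = False.
  Constraint (5) is violated (D=F, E=F, P=F) — contradiction.
Both cases fail — unsatisfiable.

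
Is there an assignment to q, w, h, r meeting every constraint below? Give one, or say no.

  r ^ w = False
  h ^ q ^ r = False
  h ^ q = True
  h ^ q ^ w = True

Adding constraints 1, 2, 4 mod 2: every variable appears an even number of times on the left, so the left side is 0.
But the right sides sum to 1 (mod 2). 0 ≠ 1 — the system is inconsistent.

Unsatisfiable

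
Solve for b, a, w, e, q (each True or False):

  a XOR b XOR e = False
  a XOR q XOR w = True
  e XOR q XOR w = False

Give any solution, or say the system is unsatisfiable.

b = True, a = False, w = True, e = True, q = False

a XOR b XOR e = F XOR T XOR T = False ✓
a XOR q XOR w = F XOR F XOR T = True ✓
e XOR q XOR w = T XOR F XOR T = False ✓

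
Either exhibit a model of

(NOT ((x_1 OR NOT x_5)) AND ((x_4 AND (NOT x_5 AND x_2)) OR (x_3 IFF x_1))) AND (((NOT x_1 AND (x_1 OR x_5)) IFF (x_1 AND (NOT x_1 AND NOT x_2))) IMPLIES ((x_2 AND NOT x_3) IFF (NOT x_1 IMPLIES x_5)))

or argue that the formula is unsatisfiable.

x_1 = False; x_2 = True; x_3 = False; x_4 = False; x_5 = True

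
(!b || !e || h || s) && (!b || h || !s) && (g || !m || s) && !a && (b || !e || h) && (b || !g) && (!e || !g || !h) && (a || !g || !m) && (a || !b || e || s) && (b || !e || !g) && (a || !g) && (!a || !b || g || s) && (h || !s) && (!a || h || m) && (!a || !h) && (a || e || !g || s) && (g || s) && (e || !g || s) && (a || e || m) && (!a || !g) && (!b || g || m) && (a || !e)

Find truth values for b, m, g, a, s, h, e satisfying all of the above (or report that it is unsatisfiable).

Unit clause (!a) forces a = False.
In (a || !g) only !g is left, so g = False.
In (g || s) only s is left, so s = True.
In (a || !e) only !e is left, so e = False.
In (h || !s) only h is left, so h = True.
In (a || e || m) only m is left, so m = True.
Set b = False.
All clauses satisfied.

b = False, m = True, g = False, a = False, s = True, h = True, e = False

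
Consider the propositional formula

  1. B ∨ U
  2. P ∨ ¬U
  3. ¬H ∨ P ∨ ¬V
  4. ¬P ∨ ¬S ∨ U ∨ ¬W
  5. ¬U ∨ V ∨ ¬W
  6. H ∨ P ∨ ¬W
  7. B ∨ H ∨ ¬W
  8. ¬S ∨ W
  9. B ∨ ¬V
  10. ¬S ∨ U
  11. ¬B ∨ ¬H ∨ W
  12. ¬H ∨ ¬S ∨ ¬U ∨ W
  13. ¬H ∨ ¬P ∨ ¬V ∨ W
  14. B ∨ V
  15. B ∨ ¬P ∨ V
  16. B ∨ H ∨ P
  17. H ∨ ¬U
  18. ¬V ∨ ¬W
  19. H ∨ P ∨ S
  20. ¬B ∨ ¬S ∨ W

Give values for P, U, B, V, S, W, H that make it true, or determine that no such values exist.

Set P = True.
Set U = False.
  then (B ∨ U) forces B = True.
  then (¬S ∨ U) forces S = False.
Set V = False.
Set W = True.
Set H = False.
All clauses satisfied.

P: True; U: False; B: True; V: False; S: False; W: True; H: False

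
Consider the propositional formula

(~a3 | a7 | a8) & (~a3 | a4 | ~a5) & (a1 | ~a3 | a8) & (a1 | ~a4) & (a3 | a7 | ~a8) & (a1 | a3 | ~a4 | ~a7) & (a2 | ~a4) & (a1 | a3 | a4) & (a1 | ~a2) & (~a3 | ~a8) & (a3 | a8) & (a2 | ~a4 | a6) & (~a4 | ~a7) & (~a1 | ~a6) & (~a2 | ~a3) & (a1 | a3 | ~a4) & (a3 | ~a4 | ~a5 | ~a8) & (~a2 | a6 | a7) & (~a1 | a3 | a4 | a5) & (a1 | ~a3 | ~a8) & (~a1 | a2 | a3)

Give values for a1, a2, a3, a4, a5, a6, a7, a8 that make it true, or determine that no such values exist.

a1: True, a2: False, a3: True, a4: False, a5: False, a6: False, a7: True, a8: False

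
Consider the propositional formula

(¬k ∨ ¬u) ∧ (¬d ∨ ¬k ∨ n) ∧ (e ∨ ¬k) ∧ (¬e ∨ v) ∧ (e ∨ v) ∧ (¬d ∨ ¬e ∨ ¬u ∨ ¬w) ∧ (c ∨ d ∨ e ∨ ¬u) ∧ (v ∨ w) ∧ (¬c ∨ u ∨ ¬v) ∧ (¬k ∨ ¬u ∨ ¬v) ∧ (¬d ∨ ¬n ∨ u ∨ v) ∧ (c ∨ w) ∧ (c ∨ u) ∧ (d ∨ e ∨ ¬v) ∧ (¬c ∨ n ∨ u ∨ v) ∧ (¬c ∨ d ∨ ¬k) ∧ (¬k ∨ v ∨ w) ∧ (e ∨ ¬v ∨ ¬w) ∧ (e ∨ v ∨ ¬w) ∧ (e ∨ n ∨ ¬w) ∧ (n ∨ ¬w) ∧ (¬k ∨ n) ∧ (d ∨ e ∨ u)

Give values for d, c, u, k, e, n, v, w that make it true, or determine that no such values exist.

d = True, c = True, u = True, k = False, e = True, n = False, v = True, w = False

Set d = True.
Set c = True.
Try u = False:
  (¬c ∨ u ∨ ¬v) forces v = False.
  (¬e ∨ v) forces e = False.
  clause (e ∨ v) is falsified — backtrack.
So u = True.
  then (¬k ∨ ¬u) forces k = False.
Set e = True.
  then (¬e ∨ v) forces v = True.
  then (¬d ∨ ¬e ∨ ¬u ∨ ¬w) forces w = False.
Set n = False.
All clauses satisfied.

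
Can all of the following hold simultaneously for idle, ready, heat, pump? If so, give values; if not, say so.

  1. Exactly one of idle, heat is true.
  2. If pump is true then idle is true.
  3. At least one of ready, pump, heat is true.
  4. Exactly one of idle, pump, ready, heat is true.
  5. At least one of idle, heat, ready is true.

idle = False; ready = False; heat = True; pump = False

  (1) {idle, heat}: 1 true — exactly one ✓
  (2) pump=F ⇒ idle: vacuous ✓
  (3) {ready, pump, heat}: 1 true — at least one ✓
  (4) {idle, pump, ready, heat}: 1 true — exactly one ✓
  (5) {idle, heat, ready}: 1 true — at least one ✓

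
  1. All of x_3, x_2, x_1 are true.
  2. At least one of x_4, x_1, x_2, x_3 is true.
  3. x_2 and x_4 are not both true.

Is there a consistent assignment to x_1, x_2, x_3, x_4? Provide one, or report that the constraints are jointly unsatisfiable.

x_1 = True, x_2 = True, x_3 = True, x_4 = False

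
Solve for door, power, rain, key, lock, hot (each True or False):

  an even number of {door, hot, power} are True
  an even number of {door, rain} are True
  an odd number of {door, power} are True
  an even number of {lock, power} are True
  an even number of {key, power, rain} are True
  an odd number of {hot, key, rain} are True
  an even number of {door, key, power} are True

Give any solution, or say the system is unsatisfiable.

door = True; power = False; rain = True; key = True; lock = False; hot = True

{door, hot, power}: 2 true → even ✓
{door, rain}: 2 true → even ✓
{door, power}: 1 true → odd ✓
{lock, power}: 0 true → even ✓
{key, power, rain}: 2 true → even ✓
{hot, key, rain}: 3 true → odd ✓
{door, key, power}: 2 true → even ✓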